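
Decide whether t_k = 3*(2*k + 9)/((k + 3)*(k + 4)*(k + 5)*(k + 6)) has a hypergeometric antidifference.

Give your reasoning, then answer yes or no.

Yes. s_k = k*(k + 8)/(5*(k**2 + 8*k + 15)).

Step 1: r(k) = (k + 3)*(2*k + 11)/((k + 7)*(2*k + 9)).
So A=k + 3 and B=k + 7, with C=k + 9/2.
Set up (k + 3)·f(k+1) − (k + 6)·f(k) − (k + 9/2) = 0.
d = 3 from the (1,1,1) case.
A polynomial solution: f(k) = k*(k + 4)*(k + 8)/30.
Get s_k = R·t_k = k*(k + 8)/(5*(k**2 + 8*k + 15)) with R(k) = B(k−1)f(k)/C(k) = k*(k + 4)*(k + 6)*(k + 8)/(15*(2*k + 9)).
Δs = 3*(2*k + 9)/(k**4 + 18*k**3 + 119*k**2 + 342*k + 360), as required.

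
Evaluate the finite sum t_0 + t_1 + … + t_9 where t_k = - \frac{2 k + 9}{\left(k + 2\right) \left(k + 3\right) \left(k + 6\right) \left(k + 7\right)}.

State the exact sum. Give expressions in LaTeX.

t_(k+1)/t_k = (k + 2)*(k + 6)*(2*k + 11)/((k + 4)*(k + 8)*(2*k + 9)).
Take A(k)=k + 2, B(k)=k + 8, C(k)=k**3 + 27*k**2/2 + 121*k/2 + 90.
Solve (k + 2)·f(k+1) − (k + 7)·f(k) = k**3 + 27*k**2/2 + 121*k/2 + 90.
Bound: deg f ≤ 5.
Match coefficients ⇒ f(k) = k*(k + 3)*(k + 4)*(k + 5)*(k + 8)/24.
Certificate R = B(k−1)f/C = k*(k + 3)*(k + 7)*(k + 8)/(12*(2*k + 9)) gives s_k = k*(-k - 8)/(12*(k**2 + 8*k + 12)).
Verify: (-2*k - 9)/(k**4 + 18*k**3 + 113*k**2 + 288*k + 252) matches t_k.
Σ_(k=0)^(9) t_k = s_(10) − s_(0) = -5/64 − (0) = -5/64.

Σ = -5/64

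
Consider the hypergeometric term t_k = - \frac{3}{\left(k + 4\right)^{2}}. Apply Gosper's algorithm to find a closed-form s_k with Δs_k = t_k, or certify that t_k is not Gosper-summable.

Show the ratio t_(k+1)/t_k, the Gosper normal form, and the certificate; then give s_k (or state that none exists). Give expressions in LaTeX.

The ratio is (k + 4)**2/(k + 5)**2.
Gosper form: A/B · C(k+1)/C(k) with A=k**2 + 8*k + 16, B=k**2 + 10*k + 25, C=1.
Key eq: (k**2 + 8*k + 16)·f(k+1) = (k**2 + 8*k + 16)·f(k) + (1).
deg f ≤ 0 (via 2,2,0).
Put f(k) = c0: A·f(k+1) − B(k−1)·f(k) − C = -1; need -1 = 0 — inconsistent ⇒ no f, not summable.

none (Gosper's algorithm certifies no s_k)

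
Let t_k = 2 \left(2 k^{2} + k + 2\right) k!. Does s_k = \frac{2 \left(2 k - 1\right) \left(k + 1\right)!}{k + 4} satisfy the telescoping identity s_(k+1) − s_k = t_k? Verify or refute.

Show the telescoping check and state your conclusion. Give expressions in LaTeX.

s_(k+1) = 2*(2*k + 1)*factorial(k + 2)/(k + 5)
s_(k+1) − s_k = 2*(2*k**3 + 11*k**2 + 13*k + 13)*factorial(k + 1)/((k + 4)*(k + 5))
(s_(k+1) − s_k) − t_k = -6*(2*k**3 + 9*k**2 + 4*k + 9)*factorial(k)/((k + 4)*(k + 5))

Invalid: residual - \frac{6 \left(2 k^{3} + 9 k^{2} + 4 k + 9\right) k!}{\left(k + 4\right) \left(k + 5\right)} ≠ 0.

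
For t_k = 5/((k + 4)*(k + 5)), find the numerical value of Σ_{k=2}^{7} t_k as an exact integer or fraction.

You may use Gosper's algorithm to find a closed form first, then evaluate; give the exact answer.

Σ = 5/12

r(k) = (k + 4)/(k + 6) after simplifying.
Normal form (A,B,C) = (k + 4, k + 6, 1).
Set up (k + 4)·f(k+1) − (k + 5)·f(k) − (1) = 0.
deg f ≤ 1 (via 1,1,0).
A polynomial solution: f(k) = k/4.
So s_k = (B(k−1)f/C)·t_k = (k*(k + 5)/4)·t_k = 5*k/(4*(k + 4)).
Verify: 5/(k**2 + 9*k + 20) matches t_k.
Evaluate s at k=8 and k=2: 5/6 and 5/12; difference 5/12.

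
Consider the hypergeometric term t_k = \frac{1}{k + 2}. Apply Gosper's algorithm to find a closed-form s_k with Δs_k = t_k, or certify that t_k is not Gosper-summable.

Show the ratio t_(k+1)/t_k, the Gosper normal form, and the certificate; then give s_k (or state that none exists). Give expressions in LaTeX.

Ratio r(k) = (k + 2)/(k + 3).
Take A(k)=k + 2, B(k)=k + 3, C(k)=1.
Set up (k + 2)·f(k+1) − (k + 2)·f(k) − (1) = 0.
d = 0 from the (1,1,0) case.
Write f(k) = c0. Then LHS − RHS = -1, requiring -1 = 0: contradictory. No certificate.

none (Gosper's algorithm certifies no s_k)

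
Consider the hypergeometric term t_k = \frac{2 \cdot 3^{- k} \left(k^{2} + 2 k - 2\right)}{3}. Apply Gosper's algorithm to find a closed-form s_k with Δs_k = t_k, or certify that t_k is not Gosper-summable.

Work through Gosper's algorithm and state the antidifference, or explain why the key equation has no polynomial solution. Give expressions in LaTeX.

The ratio is (2*k + (k + 1)**2)/(3*(k**2 + 2*k - 2)).
Gosper form: A/B · C(k+1)/C(k) with A=1/3, B=1, C=k**2 + 2*k - 2.
Solve (1/3)·f(k+1) − (1)·f(k) = k**2 + 2*k - 2.
Bound: deg f ≤ 2.
Match coefficients ⇒ f(k) = -3*k*(k + 3)/2.
So s_k = (B(k−1)f/C)·t_k = (-3*k*(k + 3)/(2*(k**2 + 2*k - 2)))·t_k = k*(-k - 3)/3**k.
Δs = 2*(k**2 + 2*k - 2)/(3*3**k), as required.

s_k = 3^{- k} k \left(- k - 3\right)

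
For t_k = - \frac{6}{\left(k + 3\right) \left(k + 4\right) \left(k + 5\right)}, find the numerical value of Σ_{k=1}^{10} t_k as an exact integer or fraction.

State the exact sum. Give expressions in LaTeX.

t_(k+1)/t_k = (k + 3)/(k + 6).
Take A(k)=k + 3, B(k)=k + 6, C(k)=1.
Need (k + 3)·f(k+1) − (k + 5)·f(k) = 1.
deg f ≤ 2 (via 1,1,0).
Solving with deg f ≤ 2: f(k) = k*(k + 7)/24.
Get s_k = R·t_k = k*(-k - 7)/(4*(k + 3)*(k + 4)) with R(k) = B(k−1)f(k)/C(k) = k*(k + 5)*(k + 7)/24.
Δs = -6/(k**3 + 12*k**2 + 47*k + 60), as required.
Σ_(k=1)^(10) t_k = s_(11) − s_(1) = -33/140 − (-1/10) = -19/140.

Σ = -19/140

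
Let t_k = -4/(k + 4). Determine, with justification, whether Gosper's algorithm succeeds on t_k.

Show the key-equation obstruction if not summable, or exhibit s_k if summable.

No — the linear system for f has no solution.

Ratio r(k) = (k + 4)/(k + 5).
Factor: A=k + 4; B=k + 5; C=1.
Solve (k + 4)·f(k+1) − (k + 4)·f(k) = 1.
d = 0 from the (1,1,0) case.
f = c0 ⇒ A·f(k+1) − B(k−1)·f(k) − C = -1. The system {-1 = 0} is inconsistent; no antidifference.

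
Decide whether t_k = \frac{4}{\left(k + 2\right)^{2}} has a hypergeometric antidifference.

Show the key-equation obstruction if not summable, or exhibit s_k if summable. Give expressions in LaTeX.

Step 1: r(k) = (k + 2)**2/(k + 3)**2.
So A=k**2 + 4*k + 4 and B=k**2 + 6*k + 9, with C=1.
Set up (k**2 + 4*k + 4)·f(k+1) − (k**2 + 4*k + 4)·f(k) − (1) = 0.
Bound: deg f ≤ 0.
Generic f = c0 gives residual -1; -1 = 0 cannot hold, so t_k is not Gosper-summable.

No — key equation has no polynomial f.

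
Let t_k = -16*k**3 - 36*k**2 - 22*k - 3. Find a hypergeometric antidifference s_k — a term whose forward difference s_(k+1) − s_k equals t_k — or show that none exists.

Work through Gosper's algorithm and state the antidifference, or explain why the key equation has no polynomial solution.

s_k = k*(-4*k**3 - 4*k**2 + 3*k + 2)

r(k) = (16*k**3 + 84*k**2 + 142*k + 77)/(16*k**3 + 36*k**2 + 22*k + 3) after simplifying.
Normal form (A,B,C) = (1, 1, k**3 + 9*k**2/4 + 11*k/8 + 3/16).
Key eq: (1)·f(k+1) = (1)·f(k) + (k**3 + 9*k**2/4 + 11*k/8 + 3/16).
Degrees (0,0,3) ⇒ d ≤ 4.
Coefficient equations give f(k) = k*(2*k + 1)*(2*k**2 + k - 2)/16.
R(k) = B(k−1)·f(k)/C(k) = k*(2*k + 1)*(2*k**2 + k - 2)/((4*k + 3)*(4*k**2 + 6*k + 1)); s_k = R·t_k = k*(-4*k**3 - 4*k**2 + 3*k + 2).
Verify: -16*k**3 - 36*k**2 - 22*k - 3 matches t_k.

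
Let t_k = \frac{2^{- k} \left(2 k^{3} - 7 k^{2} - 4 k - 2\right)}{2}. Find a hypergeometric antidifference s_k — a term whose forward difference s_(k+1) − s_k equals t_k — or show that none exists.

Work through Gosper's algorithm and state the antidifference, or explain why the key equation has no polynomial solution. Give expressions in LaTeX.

r(k) = (2*k**3 - k**2 - 12*k - 11)/(2*(2*k**3 - 7*k**2 - 4*k - 2)) after simplifying.
Factor: A=1/2; B=1; C=k**3 - 7*k**2/2 - 2*k - 1.
Solve (1/2)·f(k+1) − (1)·f(k) = k**3 - 7*k**2/2 - 2*k - 1.
deg f ≤ 3 (via 0,0,3).
Solve for f: f(k) = -(k - 1)*(2*k**2 + k + 1) (degree 3 ≤ 3).
R(k) = B(k−1)·f(k)/C(k) = -2*(k - 1)*(2*k**2 + k + 1)/(2*k**3 - 7*k**2 - 4*k - 2); s_k = R·t_k = (-2*k**3 + k**2 + 1)/2**k.
Δs = (2*k**3 - 7*k**2 - 4*k - 2)/(2*2**k), as required.

s_k = 2^{- k} \left(- 2 k^{3} + k^{2} + 1\right)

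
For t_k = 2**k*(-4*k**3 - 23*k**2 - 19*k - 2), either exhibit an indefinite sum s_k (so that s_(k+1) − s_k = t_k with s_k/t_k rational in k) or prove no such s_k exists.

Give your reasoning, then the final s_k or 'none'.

s_k = 2**k*(-4*k**3 + k**2 + k + 2)

Ratio r(k) = 2*(4*k**3 + 35*k**2 + 77*k + 48)/(4*k**3 + 23*k**2 + 19*k + 2).
Factor: A=2; B=1; C=k**3 + 23*k**2/4 + 19*k/4 + 1/2.
Key eq: (2)·f(k+1) = (1)·f(k) + (k**3 + 23*k**2/4 + 19*k/4 + 1/2).
Bound: deg f ≤ 3.
Match coefficients ⇒ f(k) = (k - 1)*(4*k**2 + 3*k + 2)/4.
R(k) = B(k−1)·f(k)/C(k) = (k - 1)*(4*k**2 + 3*k + 2)/(4*k**3 + 23*k**2 + 19*k + 2); s_k = R·t_k = 2**k*(-4*k**3 + k**2 + k + 2).
Verify: 2**k*(-4*k**3 - 23*k**2 - 19*k - 2) matches t_k.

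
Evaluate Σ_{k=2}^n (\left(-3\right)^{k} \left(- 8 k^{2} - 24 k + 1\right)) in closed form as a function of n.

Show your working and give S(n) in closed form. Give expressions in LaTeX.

S(n) = - 6 \left(-3\right)^{n} n^{2} - 21 \left(-3\right)^{n} n - 3 \left(-3\right)^{n} - 90

Step 1: r(k) = 3*(-8*k**2 - 40*k - 31)/(8*k**2 + 24*k - 1).
Factor: A=-3; B=1; C=k**2 + 3*k - 1/8.
Solve (-3)·f(k+1) − (1)·f(k) = k**2 + 3*k - 1/8.
Bound: deg f ≤ 2.
A polynomial solution: f(k) = -(2*k**2 + 3*k - 4)/8.
So s_k = (B(k−1)f/C)·t_k = (-(2*k**2 + 3*k - 4)/(8*k**2 + 24*k - 1))·t_k = (-3)**k*(2*k**2 + 3*k - 4).
Verify: (-3)**k*(-8*k**2 - 24*k + 1) matches t_k.
Telescope: S(n) = s_(n+1) − s_(2) = (-3)**(n + 1)*(2*n**2 + 7*n + 1) − (90) = -6*(-3)**n*n**2 - 21*(-3)**n*n - 3*(-3)**n - 90.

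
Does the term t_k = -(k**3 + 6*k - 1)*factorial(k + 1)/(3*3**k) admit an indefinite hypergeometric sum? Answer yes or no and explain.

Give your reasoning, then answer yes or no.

Yes. s_k = -(k**2 - k + 1)*factorial(k + 1)/3**k.

r(k) = (k + 2)*(6*k + (k + 1)**3 + 5)/(3*(k**3 + 6*k - 1)) after simplifying.
So A=k/3 + 2/3 and B=1, with C=k**3 + 6*k - 1.
Key eq: (k/3 + 2/3)·f(k+1) = (1)·f(k) + (k**3 + 6*k - 1).
d = 2 from the (1,0,3) case.
Coefficient equations give f(k) = 3*(k**2 - k + 1).
So s_k = (B(k−1)f/C)·t_k = (3*(k**2 - k + 1)/(k**3 + 6*k - 1))·t_k = -(k**2 - k + 1)*factorial(k + 1)/3**k.
s_(k+1) − s_k = -(k**3 + 6*k - 1)*factorial(k + 1)/(3*3**k) = t_k.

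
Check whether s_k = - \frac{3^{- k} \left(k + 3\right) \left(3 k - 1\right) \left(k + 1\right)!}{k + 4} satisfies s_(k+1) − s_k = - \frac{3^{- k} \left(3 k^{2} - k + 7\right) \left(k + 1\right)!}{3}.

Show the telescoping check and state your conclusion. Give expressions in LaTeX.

Invalid: residual \frac{3^{- k} \left(3 k^{3} + 11 k^{2} - 6 k + 31\right) \left(k + 1\right)!}{3 \left(k + 4\right) \left(k + 5\right)} ≠ 0.

s_(k+1) = -(k + 4)*(3*k + 2)*factorial(k + 2)/(3*3**k*(k + 5))
s_(k+1) − s_k = -(3*k**4 + 23*k**3 + 47*k**2 + 49*k + 109)*factorial(k + 1)/(3*3**k*(k + 4)*(k + 5))
(s_(k+1) − s_k) − t_k = (3*k**3 + 11*k**2 - 6*k + 31)*factorial(k + 1)/(3*3**k*(k + 4)*(k + 5))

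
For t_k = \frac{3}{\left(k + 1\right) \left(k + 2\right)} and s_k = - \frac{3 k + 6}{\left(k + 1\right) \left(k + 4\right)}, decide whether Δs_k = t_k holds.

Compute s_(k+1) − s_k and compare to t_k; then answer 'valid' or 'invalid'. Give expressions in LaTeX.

s_(k+1) = 3*(-k - 3)/((k + 2)*(k + 5))
s_(k+1) − s_k = 3*(k**2 + 5*k + 8)/(k**4 + 12*k**3 + 49*k**2 + 78*k + 40)
(s_(k+1) − s_k) − t_k = 12*(-k - 3)/(k**4 + 12*k**3 + 49*k**2 + 78*k + 40)

Invalid: residual \frac{12 \left(- k - 3\right)}{k^{4} + 12 k^{3} + 49 k^{2} + 78 k + 40} ≠ 0.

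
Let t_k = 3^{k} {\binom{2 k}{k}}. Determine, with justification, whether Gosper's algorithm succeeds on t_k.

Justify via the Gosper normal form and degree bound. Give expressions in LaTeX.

Ratio r(k) = 6*(2*k + 1)/(k + 1).
Factor: A=12*k + 6; B=k + 1; C=1.
Key eq: (12*k + 6)·f(k+1) = (k)·f(k) + (1).
Degrees (1,1,0) ⇒ d ≤ -1.
Bound -1 < 0, so the key equation has no polynomial solution.

No — negative degree bound, so no certificate f.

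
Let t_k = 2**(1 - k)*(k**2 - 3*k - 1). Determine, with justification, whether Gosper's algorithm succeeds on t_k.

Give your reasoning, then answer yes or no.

Yes. s_k = 2**(2 - k)*(-k**2 + k + 1).

t_(k+1)/t_k = (k**2 - k - 3)/(2*(k**2 - 3*k - 1)).
So A=1/2 and B=1, with C=k**2 - 3*k - 1.
Key eq: (1/2)·f(k+1) = (1)·f(k) + (k**2 - 3*k - 1).
deg f ≤ 2 (via 0,0,2).
Solve for f: f(k) = -2*(k**2 - k - 1) (degree 2 ≤ 2).
So s_k = (B(k−1)f/C)·t_k = (-2*(k**2 - k - 1)/(k**2 - 3*k - 1))·t_k = 2**(2 - k)*(-k**2 + k + 1).
Verify: 2**(1 - k)*(k**2 - 3*k - 1) matches t_k.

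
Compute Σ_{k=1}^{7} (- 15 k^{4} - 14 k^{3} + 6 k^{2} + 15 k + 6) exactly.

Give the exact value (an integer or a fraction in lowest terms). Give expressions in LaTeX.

Σ = -79814

Step 1: r(k) = (15*k**4 + 74*k**3 + 126*k**2 + 75*k + 2)/(15*k**4 + 14*k**3 - 6*k**2 - 15*k - 6).
Normal form (A,B,C) = (1, 1, k**4 + 14*k**3/15 - 2*k**2/5 - k - 2/5).
Set up (1)·f(k+1) − (1)·f(k) − (k**4 + 14*k**3/15 - 2*k**2/5 - k - 2/5) = 0.
Degrees (0,0,4) ⇒ d ≤ 5.
Match coefficients ⇒ f(k) = k**2*(3*k**3 - 4*k**2 - 4*k - 1)/15.
Then R = B(k−1)f/C = k**2*(3*k**3 - 4*k**2 - 4*k - 1)/(15*k**4 + 14*k**3 - 6*k**2 - 15*k - 6), so s_k = R(k)·t_k = k**2*(-3*k**3 + 4*k**2 + 4*k + 1).
Verify: -15*k**4 - 14*k**3 + 6*k**2 + 15*k + 6 matches t_k.
Σ_(k=1)^(7) t_k = s_(8) − s_(1) = -79808 − (6) = -79814.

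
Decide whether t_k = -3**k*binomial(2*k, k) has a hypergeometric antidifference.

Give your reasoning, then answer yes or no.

r(k) = 6*(2*k + 1)/(k + 1) after simplifying.
Factor: A=12*k + 6; B=k + 1; C=1.
f must satisfy (12*k + 6)·f(k+1) − (k)·f(k) = 1.
Degrees (1,1,0) ⇒ d ≤ -1.
d = -1 < 0 ⇒ no nonzero polynomial f; not summable.

No. Not Gosper-summable.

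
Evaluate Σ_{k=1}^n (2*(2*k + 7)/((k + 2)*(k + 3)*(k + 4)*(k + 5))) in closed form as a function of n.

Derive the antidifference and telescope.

S(n) = 2*n*(n + 8)/(15*(n**2 + 8*n + 15))

Step 1: r(k) = (k + 2)*(2*k + 9)/((k + 6)*(2*k + 7)).
Factor: A=k + 2; B=k + 6; C=k + 7/2.
Solve (k + 2)·f(k+1) − (k + 5)·f(k) = k + 7/2.
d = 3 from the (1,1,1) case.
Solving with deg f ≤ 3: f(k) = k*(k + 3)*(k + 6)/16.
Then R = B(k−1)f/C = k*(k + 3)*(k + 5)*(k + 6)/(8*(2*k + 7)), so s_k = R(k)·t_k = k*(k + 6)/(4*(k**2 + 6*k + 8)).
Check: Δs_k = 2*(2*k + 7)/(k**4 + 14*k**3 + 71*k**2 + 154*k + 120). ✓
Telescope: S(n) = s_(n+1) − s_(1) = (n**2 + 8*n + 7)/(4*(n**2 + 8*n + 15)) − (7/60) = 2*n*(n + 8)/(15*(n**2 + 8*n + 15)).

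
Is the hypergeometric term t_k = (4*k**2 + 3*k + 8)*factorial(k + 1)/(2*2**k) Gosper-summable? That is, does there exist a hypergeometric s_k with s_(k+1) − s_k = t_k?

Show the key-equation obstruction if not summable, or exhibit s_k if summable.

Yes. s_k = (4*k - 1)*factorial(k + 1)/2**k.

t_(k+1)/t_k = (k + 2)*(3*k + 4*(k + 1)**2 + 11)/(2*(4*k**2 + 3*k + 8)).
Factor: A=k/2 + 1; B=1; C=k**2 + 3*k/4 + 2.
Solve (k/2 + 1)·f(k+1) − (1)·f(k) = k**2 + 3*k/4 + 2.
deg f ≤ 1 (via 1,0,2).
Match coefficients ⇒ f(k) = (4*k - 1)/2.
Then R = B(k−1)f/C = 2*(4*k - 1)/(4*k**2 + 3*k + 8), so s_k = R(k)·t_k = (4*k - 1)*factorial(k + 1)/2**k.
Check: Δs_k = (4*k**2 + 3*k + 8)*factorial(k + 1)/(2*2**k). ✓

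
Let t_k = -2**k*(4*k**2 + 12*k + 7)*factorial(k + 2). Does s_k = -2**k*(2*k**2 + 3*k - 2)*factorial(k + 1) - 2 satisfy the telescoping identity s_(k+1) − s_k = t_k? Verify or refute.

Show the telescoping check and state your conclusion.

s_(k+1) = -2**(k + 1)*(3*k + 2*(k + 1)**2 + 1)*factorial(k + 2) - 2
s_(k+1) − s_k = -2**k*(4*k**2 + 12*k + 7)*factorial(k + 2)
(s_(k+1) − s_k) − t_k = 0

valid; difference matches t_k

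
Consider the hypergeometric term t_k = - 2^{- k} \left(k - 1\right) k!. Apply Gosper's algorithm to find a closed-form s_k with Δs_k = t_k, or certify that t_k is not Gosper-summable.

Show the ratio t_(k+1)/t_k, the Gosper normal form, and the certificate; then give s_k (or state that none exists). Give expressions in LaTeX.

The ratio is k*(k + 1)/(2*(k - 1)).
Take A(k)=k/2 + 1/2, B(k)=1, C(k)=k - 1.
Solve (k/2 + 1/2)·f(k+1) − (1)·f(k) = k - 1.
Bound: deg f ≤ 0.
Solving with deg f ≤ 0: f(k) = 2.
Get s_k = R·t_k = -2**(1 - k)*factorial(k) with R(k) = B(k−1)f(k)/C(k) = 2/(k - 1).
Check: Δs_k = -(k - 1)*factorial(k)/2**k. ✓

s_k = - 2^{1 - k} k!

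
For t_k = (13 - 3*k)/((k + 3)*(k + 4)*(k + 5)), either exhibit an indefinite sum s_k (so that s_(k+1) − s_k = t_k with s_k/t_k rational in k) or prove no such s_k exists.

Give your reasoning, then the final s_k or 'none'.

The ratio is (k + 3)*(3*k - 10)/((k + 6)*(3*k - 13)).
Factor: A=k + 3; B=k + 6; C=k - 13/3.
f must satisfy (k + 3)·f(k+1) − (k + 5)·f(k) = k - 13/3.
d = 2 from the (1,1,1) case.
A polynomial solution: f(k) = -k*(k + 25)/18.
Get s_k = R·t_k = k*(k + 25)/(6*(k + 3)*(k + 4)) with R(k) = B(k−1)f(k)/C(k) = -k*(k + 5)*(k + 25)/(6*(3*k - 13)).
Verify: (13 - 3*k)/(k**3 + 12*k**2 + 47*k + 60) matches t_k.

s_k = k*(k + 25)/(6*(k + 3)*(k + 4))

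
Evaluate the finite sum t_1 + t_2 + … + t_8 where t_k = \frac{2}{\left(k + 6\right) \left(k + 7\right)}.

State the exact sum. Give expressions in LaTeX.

Ratio r(k) = (k + 6)/(k + 8).
So A=k + 6 and B=k + 8, with C=1.
Set up (k + 6)·f(k+1) − (k + 7)·f(k) − (1) = 0.
From deg A=1, deg B=1, deg C=0: d=1.
Solving with deg f ≤ 1: f(k) = k/6.
Then R = B(k−1)f/C = k*(k + 7)/6, so s_k = R(k)·t_k = k/(3*(k + 6)).
Check: Δs_k = 2/(k**2 + 13*k + 42). ✓
Evaluate s at k=9 and k=1: 1/5 and 1/21; difference 16/105.

Σ = 16/105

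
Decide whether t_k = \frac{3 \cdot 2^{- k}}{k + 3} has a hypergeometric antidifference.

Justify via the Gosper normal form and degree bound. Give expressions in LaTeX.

No. Not Gosper-summable.

Compute t_(k+1)/t_k: get (k + 3)/(2*(k + 4)).
Normal form (A,B,C) = (k/2 + 3/2, k + 4, 1).
f must satisfy (k/2 + 3/2)·f(k+1) − (k + 3)·f(k) = 1.
d = -1 from the (1,1,0) case.
Negative degree bound (-1): no f exists, t_k not Gosper-summable.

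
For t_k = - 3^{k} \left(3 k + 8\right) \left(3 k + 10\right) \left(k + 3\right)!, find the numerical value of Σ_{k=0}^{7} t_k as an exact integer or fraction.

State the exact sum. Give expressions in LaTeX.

Σ = -7333035494376

Ratio r(k) = 3*(k + 4)*(3*k + 11)*(3*k + 13)/((3*k + 8)*(3*k + 10)).
Gosper form: A/B · C(k+1)/C(k) with A=3*k + 12, B=1, C=k**2 + 6*k + 80/9.
f must satisfy (3*k + 12)·f(k+1) − (1)·f(k) = k**2 + 6*k + 80/9.
d = 1 from the (1,0,2) case.
Coefficient equations give f(k) = (3*k + 4)/9.
Get s_k = R·t_k = -3**k*(3*k + 4)*factorial(k + 3) with R(k) = B(k−1)f(k)/C(k) = (3*k + 4)/((3*k + 8)*(3*k + 10)).
Δs = -3**k*(3*k + 8)*(3*k + 10)*factorial(k + 3), as required.
Σ_(k=0)^(7) t_k = s_(8) − s_(0) = -7333035494400 − (-24) = -7333035494376.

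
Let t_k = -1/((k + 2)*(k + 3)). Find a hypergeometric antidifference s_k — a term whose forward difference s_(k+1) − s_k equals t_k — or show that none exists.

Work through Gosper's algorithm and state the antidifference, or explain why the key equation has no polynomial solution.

The ratio is (k + 2)/(k + 4).
So A=k + 2 and B=k + 4, with C=1.
f must satisfy (k + 2)·f(k+1) − (k + 3)·f(k) = 1.
Degrees (1,1,0) ⇒ d ≤ 1.
A polynomial solution: f(k) = k/2.
R(k) = B(k−1)·f(k)/C(k) = k*(k + 3)/2; s_k = R·t_k = -k/(2*k + 4).
Check: Δs_k = -1/(k**2 + 5*k + 6). ✓

s_k = -k/(2*k + 4)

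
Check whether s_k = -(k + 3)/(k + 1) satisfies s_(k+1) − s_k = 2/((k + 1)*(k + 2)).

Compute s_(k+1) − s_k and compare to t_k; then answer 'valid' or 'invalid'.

Valid: the claim telescopes to t_k.

s_(k+1) = (-k - 4)/(k + 2)
s_(k+1) − s_k = 2/(k**2 + 3*k + 2)
(s_(k+1) − s_k) − t_k = 0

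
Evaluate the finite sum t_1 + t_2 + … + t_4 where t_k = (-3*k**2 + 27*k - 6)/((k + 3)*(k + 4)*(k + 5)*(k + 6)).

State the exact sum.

r(k) = -(k + 3)*(9*k - (k + 1)**2 + 7)/((k + 7)*(k**2 - 9*k + 2)) after simplifying.
Gosper form: A/B · C(k+1)/C(k) with A=k + 3, B=k + 7, C=k**2 - 9*k + 2.
Key eq: (k + 3)·f(k+1) = (k + 6)·f(k) + (k**2 - 9*k + 2).
deg f ≤ 3 (via 1,1,2).
Solve for f: f(k) = k*(k**2 - 78*k + 137)/90 (degree 3 ≤ 3).
Get s_k = R·t_k = -k*(k**2 - 78*k + 137)/(30*(k + 3)*(k + 4)*(k + 5)) with R(k) = B(k−1)f(k)/C(k) = k*(k + 6)*(k**2 - 78*k + 137)/(90*(k**2 - 9*k + 2)).
Check: Δs_k = 3*(-k**2 + 9*k - 2)/(k**4 + 18*k**3 + 119*k**2 + 342*k + 360). ✓
Sum = s_(5) − s_(1); s_(5) = 19/360, s_(1) = -1/60 ⇒ 5/72.

Σ = 5/72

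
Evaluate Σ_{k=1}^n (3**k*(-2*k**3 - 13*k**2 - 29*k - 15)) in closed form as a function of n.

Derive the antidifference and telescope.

S(n) = -3*3**n*n**3 - 15*3**n*n**2 - 33*3**n*n - 12*3**n + 12

Step 1: r(k) = 3*(2*k**3 + 19*k**2 + 61*k + 59)/(2*k**3 + 13*k**2 + 29*k + 15).
A = 3, B = 1, C = k**3 + 13*k**2/2 + 29*k/2 + 15/2.
Solve (3)·f(k+1) − (1)·f(k) = k**3 + 13*k**2/2 + 29*k/2 + 15/2.
From deg A=0, deg B=0, deg C=3: d=3.
Solve for f: f(k) = (k**3 + 2*k**2 + 4*k - 3)/2 (degree 3 ≤ 3).
Then R = B(k−1)f/C = (k**3 + 2*k**2 + 4*k - 3)/(2*k**3 + 13*k**2 + 29*k + 15), so s_k = R(k)·t_k = 3**k*(-k**3 - 2*k**2 - 4*k + 3).
Check: Δs_k = 3**k*(-2*k**3 - 13*k**2 - 29*k - 15). ✓
Telescope: S(n) = s_(n+1) − s_(1) = 3**(n + 1)*(-n**3 - 5*n**2 - 11*n - 4) − (-12) = -3*3**n*n**3 - 15*3**n*n**2 - 33*3**n*n - 12*3**n + 12.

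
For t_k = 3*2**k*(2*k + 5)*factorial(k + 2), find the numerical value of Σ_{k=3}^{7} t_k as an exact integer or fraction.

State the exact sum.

The ratio is 2*(k + 3)*(2*k + 7)/(2*k + 5).
So A=2*k + 6 and B=1, with C=k + 5/2.
Need (2*k + 6)·f(k+1) − (1)·f(k) = k + 5/2.
Degrees (1,0,1) ⇒ d ≤ 0.
Match coefficients ⇒ f(k) = 1/2.
Then R = B(k−1)f/C = 1/(2*k + 5), so s_k = R(k)·t_k = 3*2**k*factorial(k + 2).
s_(k+1) − s_k = 3*2**k*(2*k + 5)*factorial(k + 2) = t_k.
Telescoping: Σ = s_(8) − s_(3) = 2786918400 − (2880) = 2786915520.

Σ = 2786915520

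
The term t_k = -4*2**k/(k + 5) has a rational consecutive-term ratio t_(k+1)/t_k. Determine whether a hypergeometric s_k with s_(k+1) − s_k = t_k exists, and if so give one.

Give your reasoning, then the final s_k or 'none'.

Step 1: r(k) = 2*(k + 5)/(k + 6).
Take A(k)=2*k + 10, B(k)=k + 6, C(k)=1.
Set up (2*k + 10)·f(k+1) − (k + 5)·f(k) − (1) = 0.
Bound: deg f ≤ -1.
Negative degree bound (-1): no f exists, t_k not Gosper-summable.

none — t_k is not Gosper-summable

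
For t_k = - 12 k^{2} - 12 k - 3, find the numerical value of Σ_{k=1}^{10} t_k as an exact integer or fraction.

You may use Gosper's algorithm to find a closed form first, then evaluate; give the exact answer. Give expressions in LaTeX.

Σ = -5310

t_(k+1)/t_k = (4*k**2 + 12*k + 9)/(4*k**2 + 4*k + 1).
Take A(k)=1, B(k)=1, C(k)=k**2 + k + 1/4.
Set up (1)·f(k+1) − (1)·f(k) − (k**2 + k + 1/4) = 0.
Degrees (0,0,2) ⇒ d ≤ 3.
A polynomial solution: f(k) = k*(2*k - 1)*(2*k + 1)/12.
Certificate R = B(k−1)f/C = k*(2*k - 1)/(3*(2*k + 1)) gives s_k = -4*k**3 + k.
s_(k+1) − s_k = -12*k**2 - 12*k - 3 = t_k.
Evaluate s at k=11 and k=1: -5313 and -3; difference -5310.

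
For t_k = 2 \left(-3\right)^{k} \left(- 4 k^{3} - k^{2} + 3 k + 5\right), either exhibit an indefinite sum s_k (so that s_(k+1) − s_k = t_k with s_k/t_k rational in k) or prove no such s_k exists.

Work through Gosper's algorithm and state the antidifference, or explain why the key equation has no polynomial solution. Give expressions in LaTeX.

s_k = \left(-3\right)^{k} \left(2 k^{3} - 4 k^{2} - 1\right)

t_(k+1)/t_k = 3*(-4*k**3 - 13*k**2 - 11*k + 3)/(4*k**3 + k**2 - 3*k - 5).
Take A(k)=-3, B(k)=1, C(k)=k**3 + k**2/4 - 3*k/4 - 5/4.
Solve (-3)·f(k+1) − (1)·f(k) = k**3 + k**2/4 - 3*k/4 - 5/4.
d = 3 from the (0,0,3) case.
Solve for f: f(k) = -(2*k**3 - 4*k**2 - 1)/8 (degree 3 ≤ 3).
R(k) = B(k−1)·f(k)/C(k) = -(2*k**3 - 4*k**2 - 1)/(2*(4*k**3 + k**2 - 3*k - 5)); s_k = R·t_k = (-3)**k*(2*k**3 - 4*k**2 - 1).
Δs = 2*(-3)**k*(-4*k**3 - k**2 + 3*k + 5), as required.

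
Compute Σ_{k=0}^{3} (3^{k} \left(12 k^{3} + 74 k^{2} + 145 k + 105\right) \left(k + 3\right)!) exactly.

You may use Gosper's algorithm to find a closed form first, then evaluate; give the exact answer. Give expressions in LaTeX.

The ratio is 3*(12*k**4 + 158*k**3 + 769*k**2 + 1652*k + 1344)/(12*k**3 + 74*k**2 + 145*k + 105).
A = 3*k + 12, B = 1, C = k**3 + 37*k**2/6 + 145*k/12 + 35/4.
Set up (3*k + 12)·f(k+1) − (1)·f(k) − (k**3 + 37*k**2/6 + 145*k/12 + 35/4) = 0.
Degrees (1,0,3) ⇒ d ≤ 2.
Solving with deg f ≤ 2: f(k) = (4*k**2 + 2*k + 3)/12.
R(k) = B(k−1)·f(k)/C(k) = (4*k**2 + 2*k + 3)/(12*k**3 + 74*k**2 + 145*k + 105); s_k = R·t_k = 3**k*(4*k**2 + 2*k + 3)*factorial(k + 3).
Check: Δs_k = 3**k*(12*k**3 + 74*k**2 + 145*k + 105)*factorial(k + 3). ✓
Sum = s_(4) − s_(0); s_(4) = 30618000, s_(0) = 18 ⇒ 30617982.

Σ = 30617982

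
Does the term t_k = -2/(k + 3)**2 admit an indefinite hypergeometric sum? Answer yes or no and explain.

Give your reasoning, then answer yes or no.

No — key equation has no polynomial f.

t_(k+1)/t_k = (k + 3)**2/(k + 4)**2.
Take A(k)=k**2 + 6*k + 9, B(k)=k**2 + 8*k + 16, C(k)=1.
Solve (k**2 + 6*k + 9)·f(k+1) − (k**2 + 6*k + 9)·f(k) = 1.
deg f ≤ 0 (via 2,2,0).
Write f(k) = c0. Then LHS − RHS = -1, requiring -1 = 0: contradictory. No certificate.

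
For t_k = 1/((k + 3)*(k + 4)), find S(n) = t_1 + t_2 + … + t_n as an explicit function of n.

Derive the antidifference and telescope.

S(n) = n/(4*(n + 4))

r(k) = (k + 3)/(k + 5) after simplifying.
So A=k + 3 and B=k + 5, with C=1.
Need (k + 3)·f(k+1) − (k + 4)·f(k) = 1.
Degrees (1,1,0) ⇒ d ≤ 1.
Coefficient equations give f(k) = k/3.
Get s_k = R·t_k = k/(3*(k + 3)) with R(k) = B(k−1)f(k)/C(k) = k*(k + 4)/3.
s_(k+1) − s_k = 1/(k**2 + 7*k + 12) = t_k.
Telescope: S(n) = s_(n+1) − s_(1) = (n + 1)/(3*(n + 4)) − (1/12) = n/(4*(n + 4)).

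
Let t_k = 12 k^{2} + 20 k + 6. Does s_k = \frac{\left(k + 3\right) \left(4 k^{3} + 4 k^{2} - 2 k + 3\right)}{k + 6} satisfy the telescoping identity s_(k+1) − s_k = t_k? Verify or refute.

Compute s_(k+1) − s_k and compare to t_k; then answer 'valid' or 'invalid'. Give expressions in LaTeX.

Invalid: residual \frac{3 \left(- 8 k^{3} - 88 k^{2} - 128 k - 33\right)}{k^{2} + 13 k + 42} ≠ 0.

s_(k+1) = (4*k**4 + 32*k**3 + 82*k**2 + 81*k + 36)/(k + 7)
s_(k+1) − s_k = (12*k**4 + 152*k**3 + 506*k**2 + 534*k + 153)/(k**2 + 13*k + 42)
(s_(k+1) − s_k) − t_k = 3*(-8*k**3 - 88*k**2 - 128*k - 33)/(k**2 + 13*k + 42)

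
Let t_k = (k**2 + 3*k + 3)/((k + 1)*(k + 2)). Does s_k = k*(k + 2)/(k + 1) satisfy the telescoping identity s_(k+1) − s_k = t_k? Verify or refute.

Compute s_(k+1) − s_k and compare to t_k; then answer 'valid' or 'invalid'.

Valid — Δs_k = t_k.

s_(k+1) = (k + 1)*(k + 3)/(k + 2)
s_(k+1) − s_k = (k**2 + 3*k + 3)/(k**2 + 3*k + 2)
(s_(k+1) − s_k) − t_k = 0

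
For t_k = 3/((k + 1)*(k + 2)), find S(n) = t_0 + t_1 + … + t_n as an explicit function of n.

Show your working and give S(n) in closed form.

Compute t_(k+1)/t_k: get (k + 1)/(k + 3).
So A=k + 1 and B=k + 3, with C=1.
f must satisfy (k + 1)·f(k+1) − (k + 2)·f(k) = 1.
deg f ≤ 1 (via 1,1,0).
Solving with deg f ≤ 1: f(k) = k.
So s_k = (B(k−1)f/C)·t_k = (k*(k + 2))·t_k = 3*k/(k + 1).
Verify: 3/(k**2 + 3*k + 2) matches t_k.
Σ_(k=0)^n t_k = s_(n+1) − s_(0) = (3*(n + 1)/(n + 2)) − (0), i.e. 3*(n + 1)/(n + 2).

S(n) = 3*(n + 1)/(n + 2)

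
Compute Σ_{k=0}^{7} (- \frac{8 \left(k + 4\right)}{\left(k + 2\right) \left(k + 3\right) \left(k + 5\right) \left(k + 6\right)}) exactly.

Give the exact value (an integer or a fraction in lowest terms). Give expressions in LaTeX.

The ratio is (k + 2)*(k + 5)**2/((k + 4)**2*(k + 7)).
Gosper form: A/B · C(k+1)/C(k) with A=k + 2, B=k + 7, C=k**2 + 8*k + 16.
Need (k + 2)·f(k+1) − (k + 6)·f(k) = k**2 + 8*k + 16.
deg f ≤ 4 (via 1,1,2).
Solving with deg f ≤ 4: f(k) = k*(k + 3)*(k + 4)*(k + 7)/20.
R(k) = B(k−1)·f(k)/C(k) = k*(k + 3)*(k + 6)*(k + 7)/(20*(k + 4)); s_k = R·t_k = 2*k*(-k - 7)/(5*(k**2 + 7*k + 10)).
Δs = 8*(-k - 4)/(k**4 + 16*k**3 + 91*k**2 + 216*k + 180), as required.
Evaluate s at k=8 and k=0: -24/65 and 0; difference -24/65.

Σ = -24/65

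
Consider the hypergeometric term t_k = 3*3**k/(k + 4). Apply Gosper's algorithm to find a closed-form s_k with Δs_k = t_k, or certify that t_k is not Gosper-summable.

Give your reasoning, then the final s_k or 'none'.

none (Gosper's algorithm certifies no s_k)

r(k) = 3*(k + 4)/(k + 5) after simplifying.
Factor: A=3*k + 12; B=k + 5; C=1.
Key eq: (3*k + 12)·f(k+1) = (k + 4)·f(k) + (1).
From deg A=1, deg B=1, deg C=0: d=-1.
Negative degree bound (-1): no f exists, t_k not Gosper-summable.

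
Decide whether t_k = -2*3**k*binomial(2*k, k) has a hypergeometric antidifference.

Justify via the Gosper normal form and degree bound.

No — t_k has no hypergeometric antidifference.

The ratio is 6*(2*k + 1)/(k + 1).
Factor: A=12*k + 6; B=k + 1; C=1.
f must satisfy (12*k + 6)·f(k+1) − (k)·f(k) = 1.
Bound: deg f ≤ -1.
d = -1 < 0 ⇒ no nonzero polynomial f; not summable.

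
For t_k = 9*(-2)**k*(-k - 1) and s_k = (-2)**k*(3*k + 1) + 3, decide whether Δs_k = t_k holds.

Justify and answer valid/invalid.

s_(k+1) = (-2)**(k + 1)*(3*k + 4) + 3
s_(k+1) − s_k = 9*(-2)**k*(-k - 1)
(s_(k+1) − s_k) − t_k = 0

valid; difference matches t_k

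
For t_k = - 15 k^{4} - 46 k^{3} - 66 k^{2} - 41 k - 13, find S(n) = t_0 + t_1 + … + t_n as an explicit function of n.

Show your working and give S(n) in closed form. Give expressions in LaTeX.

S(n) = - 3 n^{5} - 19 n^{4} - 50 n^{3} - 65 n^{2} - 44 n - 13

Compute t_(k+1)/t_k: get (15*k**4 + 106*k**3 + 294*k**2 + 371*k + 181)/(15*k**4 + 46*k**3 + 66*k**2 + 41*k + 13).
So A=1 and B=1, with C=k**4 + 46*k**3/15 + 22*k**2/5 + 41*k/15 + 13/15.
Solve (1)·f(k+1) − (1)·f(k) = k**4 + 46*k**3/15 + 22*k**2/5 + 41*k/15 + 13/15.
deg f ≤ 5 (via 0,0,4).
A polynomial solution: f(k) = k*(3*k**4 + 4*k**3 + 4*k**2 - k + 3)/15.
Then R = B(k−1)f/C = k*(3*k**4 + 4*k**3 + 4*k**2 - k + 3)/(15*k**4 + 46*k**3 + 66*k**2 + 41*k + 13), so s_k = R(k)·t_k = k*(-3*k**4 - 4*k**3 - 4*k**2 + k - 3).
Δs = -15*k**4 - 46*k**3 - 66*k**2 - 41*k - 13, as required.
Σ_(k=0)^n t_k = s_(n+1) − s_(0) = (-3*n**5 - 19*n**4 - 50*n**3 - 65*n**2 - 44*n - 13) − (0), i.e. -3*n**5 - 19*n**4 - 50*n**3 - 65*n**2 - 44*n - 13.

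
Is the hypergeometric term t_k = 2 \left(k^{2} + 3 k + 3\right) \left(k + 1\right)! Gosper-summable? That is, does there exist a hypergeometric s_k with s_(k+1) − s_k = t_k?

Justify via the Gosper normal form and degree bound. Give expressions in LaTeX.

Yes. s_k = 2 \left(k + 1\right) \left(k + 1\right)!.

The ratio is (k + 2)*(3*k + (k + 1)**2 + 6)/(k**2 + 3*k + 3).
Factor: A=k + 2; B=1; C=k**2 + 3*k + 3.
Need (k + 2)·f(k+1) − (1)·f(k) = k**2 + 3*k + 3.
Degrees (1,0,2) ⇒ d ≤ 1.
Solve for f: f(k) = k + 1 (degree 1 ≤ 1).
Get s_k = R·t_k = 2*(k + 1)*factorial(k + 1) with R(k) = B(k−1)f(k)/C(k) = (k + 1)/(k**2 + 3*k + 3).
Check: Δs_k = 2*(k**2 + 3*k + 3)*factorial(k + 1). ✓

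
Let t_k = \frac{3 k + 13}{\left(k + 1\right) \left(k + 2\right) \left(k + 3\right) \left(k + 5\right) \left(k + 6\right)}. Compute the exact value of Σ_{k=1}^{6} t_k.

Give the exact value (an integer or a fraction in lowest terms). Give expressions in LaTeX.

Σ = 23/864

t_(k+1)/t_k = (k + 1)*(k + 5)*(3*k + 16)/((k + 4)*(k + 7)*(3*k + 13)).
Normal form (A,B,C) = (k + 1, k + 7, k**2 + 25*k/3 + 52/3).
Solve (k + 1)·f(k+1) − (k + 6)·f(k) = k**2 + 25*k/3 + 52/3.
d = 5 from the (1,1,2) case.
Coefficient equations give f(k) = k*(k + 3)*(k + 4)*(k**2 + 8*k + 17)/30.
Get s_k = R·t_k = k*(k**2 + 8*k + 17)/(10*(k**3 + 8*k**2 + 17*k + 10)) with R(k) = B(k−1)f(k)/C(k) = k*(k + 3)*(k + 6)*(k**2 + 8*k + 17)/(10*(3*k + 13)).
Verify: (3*k + 13)/(k**5 + 17*k**4 + 107*k**3 + 307*k**2 + 396*k + 180) matches t_k.
Evaluate s at k=7 and k=1: 427/4320 and 13/180; difference 23/864.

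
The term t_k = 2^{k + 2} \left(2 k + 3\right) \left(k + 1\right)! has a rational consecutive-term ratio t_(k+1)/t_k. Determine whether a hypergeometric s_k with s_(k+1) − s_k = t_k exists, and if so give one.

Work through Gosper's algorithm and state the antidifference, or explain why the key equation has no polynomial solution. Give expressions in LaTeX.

t_(k+1)/t_k = 2*(k + 2)*(2*k + 5)/(2*k + 3).
Factor: A=2*k + 4; B=1; C=k + 3/2.
Set up (2*k + 4)·f(k+1) − (1)·f(k) − (k + 3/2) = 0.
Degrees (1,0,1) ⇒ d ≤ 0.
Coefficient equations give f(k) = 1/2.
Then R = B(k−1)f/C = 1/(2*k + 3), so s_k = R(k)·t_k = 2**(k + 2)*factorial(k + 1).
Δs = 2**(k + 2)*(2*k + 3)*factorial(k + 1), as required.

s_k = 2^{k + 2} \left(k + 1\right)!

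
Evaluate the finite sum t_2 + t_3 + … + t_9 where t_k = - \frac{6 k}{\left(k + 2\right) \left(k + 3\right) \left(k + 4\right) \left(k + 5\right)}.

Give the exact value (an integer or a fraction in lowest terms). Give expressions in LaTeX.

t_(k+1)/t_k = (k + 1)*(k + 2)/(k*(k + 6)).
Gosper form: A/B · C(k+1)/C(k) with A=k + 2, B=k + 6, C=k.
Set up (k + 2)·f(k+1) − (k + 5)·f(k) − (k) = 0.
From deg A=1, deg B=1, deg C=1: d=3.
Match coefficients ⇒ f(k) = k*(k - 1)*(k + 10)/72.
Get s_k = R·t_k = k*(-k**2 - 9*k + 10)/(12*(k + 2)*(k + 3)*(k + 4)) with R(k) = B(k−1)f(k)/C(k) = (k - 1)*(k + 5)*(k + 10)/72.
Δs = -6*k/(k**4 + 14*k**3 + 71*k**2 + 154*k + 120), as required.
Evaluate s at k=10 and k=2: -25/364 and -1/60; difference -71/1365.

Σ = -71/1365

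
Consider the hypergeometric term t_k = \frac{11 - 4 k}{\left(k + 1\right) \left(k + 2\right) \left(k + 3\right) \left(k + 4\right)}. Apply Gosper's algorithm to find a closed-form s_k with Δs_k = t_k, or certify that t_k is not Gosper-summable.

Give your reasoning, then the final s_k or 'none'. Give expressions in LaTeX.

s_k = \frac{k \left(k^{2} + 6 k + 15\right)}{2 \left(k + 1\right) \left(k + 2\right) \left(k + 3\right)}

t_(k+1)/t_k = (k + 1)*(4*k - 7)/((k + 5)*(4*k - 11)).
So A=k + 1 and B=k + 5, with C=k - 11/4.
Need (k + 1)·f(k+1) − (k + 4)·f(k) = k - 11/4.
Degrees (1,1,1) ⇒ d ≤ 3.
Coefficient equations give f(k) = -k*(k**2 + 6*k + 15)/8.
R(k) = B(k−1)·f(k)/C(k) = -k*(k + 4)*(k**2 + 6*k + 15)/(2*(4*k - 11)); s_k = R·t_k = k*(k**2 + 6*k + 15)/(2*(k + 1)*(k + 2)*(k + 3)).
Check: Δs_k = (11 - 4*k)/(k**4 + 10*k**3 + 35*k**2 + 50*k + 24). ✓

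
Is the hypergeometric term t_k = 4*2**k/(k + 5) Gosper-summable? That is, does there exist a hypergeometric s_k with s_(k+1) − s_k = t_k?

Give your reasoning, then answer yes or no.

The ratio is 2*(k + 5)/(k + 6).
A = 2*k + 10, B = k + 6, C = 1.
Need (2*k + 10)·f(k+1) − (k + 5)·f(k) = 1.
Bound: deg f ≤ -1.
deg f ≤ -1 is impossible — no certificate.

No; the degree bound rules out any f.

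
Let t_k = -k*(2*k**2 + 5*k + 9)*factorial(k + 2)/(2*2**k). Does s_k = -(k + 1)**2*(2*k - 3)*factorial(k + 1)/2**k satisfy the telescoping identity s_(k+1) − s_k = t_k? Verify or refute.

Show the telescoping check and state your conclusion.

s_(k+1) = -(k + 2)**2*(2*k - 1)*factorial(k + 2)/(2*2**k)
s_(k+1) − s_k = -(2*k**4 + 7*k**3 + 16*k**2 + 12*k - 2)*factorial(k + 1)/(2*2**k)
(s_(k+1) − s_k) − t_k = (2*k**3 + 3*k**2 + 6*k + 2)*factorial(k + 1)/(2*2**k)

Invalid: residual (2*k**3 + 3*k**2 + 6*k + 2)*factorial(k + 1)/(2*2**k) ≠ 0.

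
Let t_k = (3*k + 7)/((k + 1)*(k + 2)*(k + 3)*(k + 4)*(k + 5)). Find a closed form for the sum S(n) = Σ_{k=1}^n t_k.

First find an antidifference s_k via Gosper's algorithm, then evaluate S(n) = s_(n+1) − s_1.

Compute t_(k+1)/t_k: get (k + 1)*(3*k + 10)/((k + 6)*(3*k + 7)).
Factor: A=k + 1; B=k + 6; C=k + 7/3.
Need (k + 1)·f(k+1) − (k + 5)·f(k) = k + 7/3.
deg f ≤ 4 (via 1,1,1).
A polynomial solution: f(k) = k*(k + 2)*(k**2 + 8*k + 19)/36.
R(k) = B(k−1)·f(k)/C(k) = k*(k + 2)*(k + 5)*(k**2 + 8*k + 19)/(12*(3*k + 7)); s_k = R·t_k = k*(k**2 + 8*k + 19)/(12*(k**3 + 8*k**2 + 19*k + 12)).
s_(k+1) − s_k = (3*k + 7)/(k**5 + 15*k**4 + 85*k**3 + 225*k**2 + 274*k + 120) = t_k.
Σ_(k=1)^n t_k = s_(n+1) − s_(1) = ((n**3 + 11*n**2 + 38*n + 28)/(12*(n**3 + 11*n**2 + 38*n + 40))) − (7/120), i.e. n*(n**2 + 11*n + 38)/(40*(n**3 + 11*n**2 + 38*n + 40)).

S(n) = n*(n**2 + 11*n + 38)/(40*(n**3 + 11*n**2 + 38*n + 40))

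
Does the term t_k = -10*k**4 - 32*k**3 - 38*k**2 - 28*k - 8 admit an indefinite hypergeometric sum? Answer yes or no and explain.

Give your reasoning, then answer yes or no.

Yes. s_k = k**2*(-2*k**3 - 3*k**2 - 3).

Compute t_(k+1)/t_k: get (5*k**4 + 36*k**3 + 97*k**2 + 120*k + 58)/(5*k**4 + 16*k**3 + 19*k**2 + 14*k + 4).
Take A(k)=1, B(k)=1, C(k)=k**4 + 16*k**3/5 + 19*k**2/5 + 14*k/5 + 4/5.
f must satisfy (1)·f(k+1) − (1)·f(k) = k**4 + 16*k**3/5 + 19*k**2/5 + 14*k/5 + 4/5.
Degrees (0,0,4) ⇒ d ≤ 5.
A polynomial solution: f(k) = k**2*(2*k**3 + 3*k**2 + 3)/10.
R(k) = B(k−1)·f(k)/C(k) = k**2*(2*k**3 + 3*k**2 + 3)/(2*(5*k**4 + 16*k**3 + 19*k**2 + 14*k + 4)); s_k = R·t_k = k**2*(-2*k**3 - 3*k**2 - 3).
Δs = -10*k**4 - 32*k**3 - 38*k**2 - 28*k - 8, as required.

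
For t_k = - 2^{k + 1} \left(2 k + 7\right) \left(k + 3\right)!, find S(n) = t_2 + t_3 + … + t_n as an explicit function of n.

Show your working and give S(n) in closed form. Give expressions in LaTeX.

S(n) = - 4 \cdot 2^{n} \left(n + 4\right)! + 960

Step 1: r(k) = 2*(k + 4)*(2*k + 9)/(2*k + 7).
Normal form (A,B,C) = (2*k + 8, 1, k + 7/2).
Key eq: (2*k + 8)·f(k+1) = (1)·f(k) + (k + 7/2).
Degrees (1,0,1) ⇒ d ≤ 0.
Coefficient equations give f(k) = 1/2.
Get s_k = R·t_k = -2**(k + 1)*factorial(k + 3) with R(k) = B(k−1)f(k)/C(k) = 1/(2*k + 7).
Δs = -2**(k + 1)*(2*k + 7)*factorial(k + 3), as required.
Σ_(k=2)^n t_k = s_(n+1) − s_(2) = (-2**(n + 2)*factorial(n + 4)) − (-960), i.e. -4*2**n*factorial(n + 4) + 960.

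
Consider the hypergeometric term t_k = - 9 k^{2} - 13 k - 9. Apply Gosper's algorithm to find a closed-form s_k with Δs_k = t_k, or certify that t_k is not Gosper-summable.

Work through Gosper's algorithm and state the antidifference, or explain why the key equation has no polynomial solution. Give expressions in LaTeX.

The ratio is (9*k**2 + 31*k + 31)/(9*k**2 + 13*k + 9).
Gosper form: A/B · C(k+1)/C(k) with A=1, B=1, C=k**2 + 13*k/9 + 1.
Key eq: (1)·f(k+1) = (1)·f(k) + (k**2 + 13*k/9 + 1).
d = 3 from the (0,0,2) case.
Solve for f: f(k) = k*(3*k**2 + 2*k + 4)/9 (degree 3 ≤ 3).
Get s_k = R·t_k = k*(-3*k**2 - 2*k - 4) with R(k) = B(k−1)f(k)/C(k) = k*(3*k**2 + 2*k + 4)/(9*k**2 + 13*k + 9).
s_(k+1) − s_k = -9*k**2 - 13*k - 9 = t_k.

s_k = k \left(- 3 k^{2} - 2 k - 4\right)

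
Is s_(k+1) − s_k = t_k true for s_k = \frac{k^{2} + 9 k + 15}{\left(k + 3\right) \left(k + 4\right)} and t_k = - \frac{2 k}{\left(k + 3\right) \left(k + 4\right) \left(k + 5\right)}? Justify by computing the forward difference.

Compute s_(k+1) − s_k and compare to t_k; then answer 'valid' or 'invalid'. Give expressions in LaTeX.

Valid — Δs_k = t_k.

s_(k+1) = (9*k + (k + 1)**2 + 24)/((k + 4)*(k + 5))
s_(k+1) − s_k = -2*k/(k**3 + 12*k**2 + 47*k + 60)
(s_(k+1) − s_k) − t_k = 0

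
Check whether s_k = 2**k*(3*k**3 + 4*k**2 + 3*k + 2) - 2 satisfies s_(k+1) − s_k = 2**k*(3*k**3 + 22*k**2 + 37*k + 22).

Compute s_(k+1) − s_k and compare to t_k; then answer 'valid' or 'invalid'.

Valid: the claim telescopes to t_k.

s_(k+1) = 2*2**k*(3*k + 3*(k + 1)**3 + 4*(k + 1)**2 + 5) - 2
s_(k+1) − s_k = 2**k*(3*k**3 + 22*k**2 + 37*k + 22)
(s_(k+1) − s_k) − t_k = 0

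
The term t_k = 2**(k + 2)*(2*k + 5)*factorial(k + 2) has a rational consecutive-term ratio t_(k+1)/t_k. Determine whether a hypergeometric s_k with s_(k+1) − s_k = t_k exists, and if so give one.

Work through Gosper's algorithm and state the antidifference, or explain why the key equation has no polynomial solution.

r(k) = 2*(k + 3)*(2*k + 7)/(2*k + 5) after simplifying.
Normal form (A,B,C) = (2*k + 6, 1, k + 5/2).
Key eq: (2*k + 6)·f(k+1) = (1)·f(k) + (k + 5/2).
From deg A=1, deg B=0, deg C=1: d=0.
Match coefficients ⇒ f(k) = 1/2.
Get s_k = R·t_k = 2**(k + 2)*factorial(k + 2) with R(k) = B(k−1)f(k)/C(k) = 1/(2*k + 5).
s_(k+1) − s_k = 2**(k + 2)*(2*k + 5)*factorial(k + 2) = t_k.

s_k = 2**(k + 2)*factorial(k + 2)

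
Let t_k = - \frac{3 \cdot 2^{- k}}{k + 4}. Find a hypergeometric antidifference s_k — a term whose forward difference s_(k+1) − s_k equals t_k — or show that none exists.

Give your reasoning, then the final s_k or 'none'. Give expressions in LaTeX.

Compute t_(k+1)/t_k: get (k + 4)/(2*(k + 5)).
Gosper form: A/B · C(k+1)/C(k) with A=k/2 + 2, B=k + 5, C=1.
f must satisfy (k/2 + 2)·f(k+1) − (k + 4)·f(k) = 1.
Bound: deg f ≤ -1.
deg f ≤ -1 is impossible — no certificate.

no hypergeometric antidifference exists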